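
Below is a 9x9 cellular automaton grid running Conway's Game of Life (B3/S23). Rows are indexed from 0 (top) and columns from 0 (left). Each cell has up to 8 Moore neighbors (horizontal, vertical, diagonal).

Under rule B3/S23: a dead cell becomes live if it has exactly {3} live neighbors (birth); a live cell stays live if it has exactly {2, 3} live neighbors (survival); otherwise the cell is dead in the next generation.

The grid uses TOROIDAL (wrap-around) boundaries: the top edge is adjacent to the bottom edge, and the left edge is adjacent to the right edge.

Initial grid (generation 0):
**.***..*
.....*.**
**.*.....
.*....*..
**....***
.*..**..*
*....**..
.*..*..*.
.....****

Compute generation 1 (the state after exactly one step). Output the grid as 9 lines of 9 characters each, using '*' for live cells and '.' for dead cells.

Answer: .........
...*.***.
***...***
......*..
.**...*.*
.*..*....
**....***
*...*....
.***.....

Derivation:
Simulating step by step:
Generation 0 (given above): 33 live cells
Generation 1: 27 live cells
(generation 1 grid is the final answer)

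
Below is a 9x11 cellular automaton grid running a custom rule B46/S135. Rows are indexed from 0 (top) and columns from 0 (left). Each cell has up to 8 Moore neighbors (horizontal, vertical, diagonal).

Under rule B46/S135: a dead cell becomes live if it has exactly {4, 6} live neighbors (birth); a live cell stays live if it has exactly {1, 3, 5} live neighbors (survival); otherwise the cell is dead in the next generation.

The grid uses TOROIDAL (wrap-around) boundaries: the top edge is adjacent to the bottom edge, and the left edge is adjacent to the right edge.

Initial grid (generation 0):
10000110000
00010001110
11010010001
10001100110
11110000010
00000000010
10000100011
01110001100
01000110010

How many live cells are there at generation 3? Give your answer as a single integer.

Answer: 20

Derivation:
Simulating step by step:
Generation 0 (given above): 36 live cells
Generation 1: 41 live cells
10000101100
10010011001
10001001000
11011000011
01000000110
11000000011
00000000111
11110010111
01100101010
Generation 2: 26 live cells
11000010001
10010000101
11011000001
01000000110
00100000110
00000000001
00100000000
00000001101
01000000100
Generation 3: 20 live cells
11000000011
00100000011
11100000000
11100000101
00100000100
00000000001
00000000000
00000000000
00000001010
Population at generation 3: 20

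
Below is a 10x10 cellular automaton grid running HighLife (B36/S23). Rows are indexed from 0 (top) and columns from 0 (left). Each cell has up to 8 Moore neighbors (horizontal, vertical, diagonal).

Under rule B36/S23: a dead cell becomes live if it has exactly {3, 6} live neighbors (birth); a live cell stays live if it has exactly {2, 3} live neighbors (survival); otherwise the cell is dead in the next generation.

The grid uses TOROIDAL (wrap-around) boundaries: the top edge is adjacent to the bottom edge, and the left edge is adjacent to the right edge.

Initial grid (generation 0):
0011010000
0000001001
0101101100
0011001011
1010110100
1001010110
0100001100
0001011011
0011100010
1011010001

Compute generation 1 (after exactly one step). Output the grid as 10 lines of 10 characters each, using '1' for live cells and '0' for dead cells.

Answer: 1111011001
0000001100
1001101001
1000000011
1010010000
1011011011
1010000000
0001011011
1100001110
0000110001

Derivation:
Simulating step by step:
Generation 0 (given above): 42 live cells
Generation 1: 42 live cells
(generation 1 grid is the final answer)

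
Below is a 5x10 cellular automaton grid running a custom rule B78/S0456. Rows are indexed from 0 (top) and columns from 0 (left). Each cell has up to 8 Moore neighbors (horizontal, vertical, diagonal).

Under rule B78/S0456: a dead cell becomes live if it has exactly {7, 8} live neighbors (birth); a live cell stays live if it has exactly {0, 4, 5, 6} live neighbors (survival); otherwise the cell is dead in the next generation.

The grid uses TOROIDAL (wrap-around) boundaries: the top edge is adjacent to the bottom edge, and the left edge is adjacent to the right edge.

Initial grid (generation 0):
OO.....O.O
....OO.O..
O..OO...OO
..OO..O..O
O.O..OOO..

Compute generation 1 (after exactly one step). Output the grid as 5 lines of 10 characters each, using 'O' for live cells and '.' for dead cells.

Answer: ..........
..........
...OO.....
...O.....O
O.....O...

Derivation:
Simulating step by step:
Generation 0 (given above): 21 live cells
Generation 1: 6 live cells
(generation 1 grid is the final answer)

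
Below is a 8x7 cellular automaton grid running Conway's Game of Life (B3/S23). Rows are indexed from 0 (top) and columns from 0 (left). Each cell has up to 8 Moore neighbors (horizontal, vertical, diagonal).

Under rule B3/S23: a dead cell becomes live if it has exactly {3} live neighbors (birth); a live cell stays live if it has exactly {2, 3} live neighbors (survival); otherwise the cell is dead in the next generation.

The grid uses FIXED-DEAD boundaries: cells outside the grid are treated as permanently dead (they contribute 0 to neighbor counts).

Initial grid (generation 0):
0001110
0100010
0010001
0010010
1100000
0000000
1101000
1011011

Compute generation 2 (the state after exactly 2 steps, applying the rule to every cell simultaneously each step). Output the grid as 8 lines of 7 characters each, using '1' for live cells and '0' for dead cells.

Simulating step by step:
Generation 0 (given above): 19 live cells
Generation 1: 21 live cells
0000110
0011011
0110011
0010000
0100000
0010000
1101100
1011100
Generation 2: 22 live cells
(generation 2 grid is the final answer)

Answer: 0001111
0111000
0100111
0010000
0110000
1011000
1000100
1010100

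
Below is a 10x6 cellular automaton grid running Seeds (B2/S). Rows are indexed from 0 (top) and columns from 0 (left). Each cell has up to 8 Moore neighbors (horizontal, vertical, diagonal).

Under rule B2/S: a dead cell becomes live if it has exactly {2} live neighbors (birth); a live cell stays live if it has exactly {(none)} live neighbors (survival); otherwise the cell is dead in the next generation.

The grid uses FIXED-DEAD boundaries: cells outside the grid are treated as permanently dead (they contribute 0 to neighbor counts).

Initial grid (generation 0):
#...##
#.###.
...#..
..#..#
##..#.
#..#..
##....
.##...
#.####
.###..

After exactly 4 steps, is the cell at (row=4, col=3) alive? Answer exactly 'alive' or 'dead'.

Simulating step by step:
Generation 0 (given above): 27 live cells
Generation 1: 9 live cells
..#...
......
.....#
#.....
.....#
....#.
...#..
.....#
......
#....#
Generation 2: 9 live cells
......
......
......
....##
....#.
...#.#
.....#
....#.
....##
......
Generation 3: 8 live cells
......
......
....##
...#..
......
......
...#..
...#..
...#..
....##
Generation 4: 9 live cells
......
....##
...#..
.....#
......
......
..#.#.
......
..#..#
...#..

Cell (4,3) at generation 4: 0 -> dead

Answer: dead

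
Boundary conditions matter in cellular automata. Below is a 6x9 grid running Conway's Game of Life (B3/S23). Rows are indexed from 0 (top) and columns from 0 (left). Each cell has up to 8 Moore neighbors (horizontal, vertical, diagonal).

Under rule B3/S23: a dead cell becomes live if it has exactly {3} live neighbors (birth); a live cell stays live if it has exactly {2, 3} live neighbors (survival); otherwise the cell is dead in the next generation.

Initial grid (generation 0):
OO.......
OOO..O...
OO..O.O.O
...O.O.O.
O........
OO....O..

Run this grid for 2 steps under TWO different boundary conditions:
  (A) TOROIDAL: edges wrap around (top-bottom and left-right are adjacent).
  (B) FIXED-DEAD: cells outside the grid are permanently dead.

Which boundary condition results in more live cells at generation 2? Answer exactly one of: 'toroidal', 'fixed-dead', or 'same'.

Answer: fixed-dead

Derivation:
Under TOROIDAL boundary, generation 2:
.........
...OOOO.O
..OO....O
.OOOO....
.O....O.O
........O
Population = 16

Under FIXED-DEAD boundary, generation 2:
.O.......
..O.OOO..
O.OO...O.
..OOO....
..O...OO.
OO.......
Population = 17

Comparison: toroidal=16, fixed-dead=17 -> fixed-dead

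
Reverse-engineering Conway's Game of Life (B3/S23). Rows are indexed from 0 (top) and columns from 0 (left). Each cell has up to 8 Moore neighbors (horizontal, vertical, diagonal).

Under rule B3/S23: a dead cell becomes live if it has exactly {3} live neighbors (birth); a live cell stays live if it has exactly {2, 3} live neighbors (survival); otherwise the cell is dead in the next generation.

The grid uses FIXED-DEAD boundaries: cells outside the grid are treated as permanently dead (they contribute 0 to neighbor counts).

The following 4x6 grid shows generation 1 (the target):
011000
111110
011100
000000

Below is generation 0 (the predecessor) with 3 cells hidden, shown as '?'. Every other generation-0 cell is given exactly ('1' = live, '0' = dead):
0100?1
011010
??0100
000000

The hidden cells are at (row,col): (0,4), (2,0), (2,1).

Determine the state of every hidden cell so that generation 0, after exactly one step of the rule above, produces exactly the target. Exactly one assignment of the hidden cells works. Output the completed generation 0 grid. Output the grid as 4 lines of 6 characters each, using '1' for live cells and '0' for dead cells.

Hidden generation-0 cells (in order): (0,4), (2,0), (2,1).
A hidden cell only influences target cells in its own 3x3 neighborhood. Try each of the 2^3 = 8 assignments, step the completed generation 0 forward once under B3/S23, and compare with the target:
  (0,4)=0 (2,0)=0 (2,1)=0 -> step gives (1,0)='0' but target has '1' -> reject
  (0,4)=0 (2,0)=0 (2,1)=1 -> step gives (1,2)='0' but target has '1' -> reject
  (0,4)=0 (2,0)=1 (2,1)=0 -> step reproduces the target at every cell -> ACCEPT
  (0,4)=0 (2,0)=1 (2,1)=1 -> step gives (1,0)='0' but target has '1' -> reject
  (0,4)=1 (2,0)=0 (2,1)=0 -> step gives (0,3)='1' but target has '0' -> reject
  (0,4)=1 (2,0)=0 (2,1)=1 -> step gives (0,3)='1' but target has '0' -> reject
  (0,4)=1 (2,0)=1 (2,1)=0 -> step gives (0,3)='1' but target has '0' -> reject
  (0,4)=1 (2,0)=1 (2,1)=1 -> step gives (0,3)='1' but target has '0' -> reject
Unique solution: (0,4)=dead, (2,0)=live, (2,1)=dead.
Check: live-neighbor counts of every cell in the completed generation 0:
223221
333322
133221
111110
Applying B3/S23 to generation 0 with these counts gives:
011000
111110
011100
000000
which matches the target exactly.

Answer: 010001
011010
100100
000000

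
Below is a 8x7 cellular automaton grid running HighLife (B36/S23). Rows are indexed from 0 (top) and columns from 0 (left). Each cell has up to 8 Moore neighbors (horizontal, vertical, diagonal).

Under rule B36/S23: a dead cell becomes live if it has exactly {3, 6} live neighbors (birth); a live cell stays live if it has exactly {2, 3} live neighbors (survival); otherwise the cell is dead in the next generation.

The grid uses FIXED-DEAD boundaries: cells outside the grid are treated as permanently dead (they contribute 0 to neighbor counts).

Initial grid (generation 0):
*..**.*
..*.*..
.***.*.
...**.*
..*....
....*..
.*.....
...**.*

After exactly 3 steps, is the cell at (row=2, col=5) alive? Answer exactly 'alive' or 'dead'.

Answer: alive

Derivation:
Simulating step by step:
Generation 0 (given above): 19 live cells
Generation 1: 14 live cells
...***.
...*...
.*...*.
.*..**.
....**.
.......
...***.
.......
Generation 2: 13 live cells
...**..
..**.*.
..*..*.
......*
....**.
...*...
....*..
....*..
Generation 3: 18 live cells
..***..
..*..*.
..*****
....*.*
....**.
...*.*.
...**..
.......

Cell (2,5) at generation 3: 1 -> alive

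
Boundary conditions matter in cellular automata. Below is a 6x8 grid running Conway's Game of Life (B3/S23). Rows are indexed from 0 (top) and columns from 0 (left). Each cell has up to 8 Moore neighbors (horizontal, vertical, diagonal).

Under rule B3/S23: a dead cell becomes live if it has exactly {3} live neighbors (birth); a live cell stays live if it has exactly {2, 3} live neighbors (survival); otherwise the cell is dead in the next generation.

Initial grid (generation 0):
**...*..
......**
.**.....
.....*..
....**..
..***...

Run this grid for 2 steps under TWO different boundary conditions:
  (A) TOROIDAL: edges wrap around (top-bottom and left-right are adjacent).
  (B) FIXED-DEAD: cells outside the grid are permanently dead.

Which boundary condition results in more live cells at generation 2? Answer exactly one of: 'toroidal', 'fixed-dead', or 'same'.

Answer: toroidal

Derivation:
Under TOROIDAL boundary, generation 2:
....**..
..*.*...
......**
....***.
..**.*..
.......*
Population = 13

Under FIXED-DEAD boundary, generation 2:
........
.....***
......*.
....***.
...*..*.
....**..
Population = 11

Comparison: toroidal=13, fixed-dead=11 -> toroidal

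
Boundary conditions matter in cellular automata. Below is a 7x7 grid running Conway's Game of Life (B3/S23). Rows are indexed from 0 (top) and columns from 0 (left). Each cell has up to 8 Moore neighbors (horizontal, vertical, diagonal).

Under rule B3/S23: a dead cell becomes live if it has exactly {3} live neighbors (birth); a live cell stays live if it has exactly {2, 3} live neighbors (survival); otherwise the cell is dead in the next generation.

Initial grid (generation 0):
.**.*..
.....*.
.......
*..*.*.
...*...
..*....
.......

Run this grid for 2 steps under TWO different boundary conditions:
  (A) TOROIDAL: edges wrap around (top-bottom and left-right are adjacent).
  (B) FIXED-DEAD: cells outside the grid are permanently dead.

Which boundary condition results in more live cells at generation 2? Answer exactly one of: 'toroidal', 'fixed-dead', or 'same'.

Answer: toroidal

Derivation:
Under TOROIDAL boundary, generation 2:
..*....
.......
.....*.
....*..
...**..
.*..*..
..*....
Population = 8

Under FIXED-DEAD boundary, generation 2:
.......
.......
.......
....**.
...**..
...*...
.......
Population = 5

Comparison: toroidal=8, fixed-dead=5 -> toroidal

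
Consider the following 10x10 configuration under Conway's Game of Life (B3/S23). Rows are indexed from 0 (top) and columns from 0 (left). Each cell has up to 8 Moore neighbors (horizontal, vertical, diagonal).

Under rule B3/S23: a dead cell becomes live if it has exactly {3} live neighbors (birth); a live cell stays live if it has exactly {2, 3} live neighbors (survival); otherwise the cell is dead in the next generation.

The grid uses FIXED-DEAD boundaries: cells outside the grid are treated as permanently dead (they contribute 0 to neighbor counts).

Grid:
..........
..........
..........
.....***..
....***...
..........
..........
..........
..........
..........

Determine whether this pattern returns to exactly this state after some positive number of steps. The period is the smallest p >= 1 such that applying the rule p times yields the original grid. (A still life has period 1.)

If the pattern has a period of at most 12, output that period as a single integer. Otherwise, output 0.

Simulating and comparing each generation to the original:
Gen 0 (original, given above): 6 live cells
Gen 1: 6 live cells, differs from original
Gen 2: 6 live cells, MATCHES original -> period = 2

Answer: 2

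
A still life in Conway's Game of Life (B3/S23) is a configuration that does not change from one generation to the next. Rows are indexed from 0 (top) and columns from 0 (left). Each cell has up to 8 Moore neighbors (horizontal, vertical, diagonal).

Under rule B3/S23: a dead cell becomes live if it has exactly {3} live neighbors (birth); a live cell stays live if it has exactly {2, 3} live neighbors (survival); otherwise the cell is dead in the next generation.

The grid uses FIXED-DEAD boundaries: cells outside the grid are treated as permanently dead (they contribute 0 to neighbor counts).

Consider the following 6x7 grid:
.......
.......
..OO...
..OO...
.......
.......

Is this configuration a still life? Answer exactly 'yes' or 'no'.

Answer: yes

Derivation:
Compute generation 1 and compare to generation 0 (given above):
Generation 1:
.......
.......
..OO...
..OO...
.......
.......
The grids are IDENTICAL -> still life.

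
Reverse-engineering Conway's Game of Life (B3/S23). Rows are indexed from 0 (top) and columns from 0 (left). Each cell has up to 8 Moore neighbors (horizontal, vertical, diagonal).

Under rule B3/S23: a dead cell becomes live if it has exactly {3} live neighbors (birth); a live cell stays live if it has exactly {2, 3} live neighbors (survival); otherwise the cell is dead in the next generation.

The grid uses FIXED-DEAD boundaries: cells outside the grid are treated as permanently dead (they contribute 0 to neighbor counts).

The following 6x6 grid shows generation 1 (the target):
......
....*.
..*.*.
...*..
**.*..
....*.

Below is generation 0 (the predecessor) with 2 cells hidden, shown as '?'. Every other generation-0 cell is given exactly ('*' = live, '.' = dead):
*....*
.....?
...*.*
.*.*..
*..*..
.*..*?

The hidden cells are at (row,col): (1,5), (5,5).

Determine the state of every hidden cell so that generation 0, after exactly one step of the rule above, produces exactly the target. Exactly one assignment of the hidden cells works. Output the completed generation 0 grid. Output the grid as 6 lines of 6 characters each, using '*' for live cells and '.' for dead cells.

Answer: *....*
......
...*.*
.*.*..
*..*..
.*..**

Derivation:
Hidden generation-0 cells (in order): (1,5), (5,5).
A hidden cell only influences target cells in its own 3x3 neighborhood. Try each of the 2^2 = 4 assignments, step the completed generation 0 forward once under B3/S23, and compare with the target:
  (1,5)=. (5,5)=. -> step gives (4,4)='*' but target has '.' -> reject
  (1,5)=. (5,5)=* -> step reproduces the target at every cell -> ACCEPT
  (1,5)=* (5,5)=. -> step gives (1,4)='.' but target has '*' -> reject
  (1,5)=* (5,5)=* -> step gives (1,4)='.' but target has '*' -> reject
Unique solution: (1,5)=dead, (5,5)=live.
Check: live-neighbor counts of every cell in the completed generation 0:
010010
111132
113130
214241
234242
212221
Applying B3/S23 to generation 0 with these counts gives:
......
....*.
..*.*.
...*..
**.*..
....*.
which matches the target exactly.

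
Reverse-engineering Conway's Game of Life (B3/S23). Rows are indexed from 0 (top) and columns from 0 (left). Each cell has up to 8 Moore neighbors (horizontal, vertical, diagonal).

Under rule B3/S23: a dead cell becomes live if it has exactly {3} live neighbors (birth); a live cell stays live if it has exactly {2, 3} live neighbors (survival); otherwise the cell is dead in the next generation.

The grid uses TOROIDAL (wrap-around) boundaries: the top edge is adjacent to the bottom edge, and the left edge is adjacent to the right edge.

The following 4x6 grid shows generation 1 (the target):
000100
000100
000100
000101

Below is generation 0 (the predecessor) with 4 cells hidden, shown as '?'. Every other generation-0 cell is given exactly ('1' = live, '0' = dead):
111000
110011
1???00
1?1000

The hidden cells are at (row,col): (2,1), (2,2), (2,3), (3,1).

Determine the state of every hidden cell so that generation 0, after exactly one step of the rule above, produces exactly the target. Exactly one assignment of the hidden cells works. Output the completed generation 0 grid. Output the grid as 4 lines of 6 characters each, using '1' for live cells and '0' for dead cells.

Answer: 111000
110011
111000
111000

Derivation:
Hidden generation-0 cells (in order): (2,1), (2,2), (2,3), (3,1).
A hidden cell only influences target cells in its own 3x3 neighborhood. Try each of the 2^4 = 16 assignments, step the completed generation 0 forward once under B3/S23, and compare with the target:
  (2,1)=0 (2,2)=0 (2,3)=0 (3,1)=0 -> step gives (0,2)='1' but target has '0' -> reject
  (2,1)=0 (2,2)=0 (2,3)=0 (3,1)=1 -> step gives (1,2)='1' but target has '0' -> reject
  (2,1)=0 (2,2)=0 (2,3)=1 (3,1)=0 -> step gives (0,2)='1' but target has '0' -> reject
  (2,1)=0 (2,2)=0 (2,3)=1 (3,1)=1 -> step gives (1,4)='1' but target has '0' -> reject
  (2,1)=0 (2,2)=1 (2,3)=0 (3,1)=0 -> step gives (0,2)='1' but target has '0' -> reject
  (2,1)=0 (2,2)=1 (2,3)=0 (3,1)=1 -> step gives (2,2)='1' but target has '0' -> reject
  (2,1)=0 (2,2)=1 (2,3)=1 (3,1)=0 -> step gives (0,2)='1' but target has '0' -> reject
  (2,1)=0 (2,2)=1 (2,3)=1 (3,1)=1 -> step gives (1,3)='0' but target has '1' -> reject
  (2,1)=1 (2,2)=0 (2,3)=0 (3,1)=0 -> step gives (0,2)='1' but target has '0' -> reject
  (2,1)=1 (2,2)=0 (2,3)=0 (3,1)=1 -> step gives (1,3)='0' but target has '1' -> reject
  (2,1)=1 (2,2)=0 (2,3)=1 (3,1)=0 -> step gives (0,2)='1' but target has '0' -> reject
  (2,1)=1 (2,2)=0 (2,3)=1 (3,1)=1 -> step gives (1,4)='1' but target has '0' -> reject
  (2,1)=1 (2,2)=1 (2,3)=0 (3,1)=0 -> step gives (0,2)='1' but target has '0' -> reject
  (2,1)=1 (2,2)=1 (2,3)=0 (3,1)=1 -> step reproduces the target at every cell -> ACCEPT
  (2,1)=1 (2,2)=1 (2,3)=1 (3,1)=0 -> step gives (0,2)='1' but target has '0' -> reject
  (2,1)=1 (2,2)=1 (2,3)=1 (3,1)=1 -> step gives (1,3)='0' but target has '1' -> reject
Unique solution: (2,1)=live, (2,2)=live, (2,3)=dead, (3,1)=live.
Check: live-neighbor counts of every cell in the completed generation 0:
674325
675314
674325
585303
Applying B3/S23 to generation 0 with these counts gives:
000100
000100
000100
000101
which matches the target exactly.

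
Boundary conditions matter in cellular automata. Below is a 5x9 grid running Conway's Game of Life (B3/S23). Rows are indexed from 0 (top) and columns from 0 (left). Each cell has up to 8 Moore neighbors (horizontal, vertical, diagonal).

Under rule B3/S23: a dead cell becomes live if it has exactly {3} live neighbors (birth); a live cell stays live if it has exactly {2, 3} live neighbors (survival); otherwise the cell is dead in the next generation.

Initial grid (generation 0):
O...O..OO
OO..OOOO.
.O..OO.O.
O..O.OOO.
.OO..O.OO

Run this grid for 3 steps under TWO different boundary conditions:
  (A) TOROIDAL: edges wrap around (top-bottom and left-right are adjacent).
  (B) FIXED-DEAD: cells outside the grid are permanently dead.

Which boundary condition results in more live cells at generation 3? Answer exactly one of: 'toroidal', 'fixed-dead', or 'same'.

Answer: fixed-dead

Derivation:
Under TOROIDAL boundary, generation 3:
.........
OOO......
OOO......
O.O......
.........
Population = 8

Under FIXED-DEAD boundary, generation 3:
.OOO.....
.O..O....
...OO....
.O.......
.OOO.....
Population = 11

Comparison: toroidal=8, fixed-dead=11 -> fixed-dead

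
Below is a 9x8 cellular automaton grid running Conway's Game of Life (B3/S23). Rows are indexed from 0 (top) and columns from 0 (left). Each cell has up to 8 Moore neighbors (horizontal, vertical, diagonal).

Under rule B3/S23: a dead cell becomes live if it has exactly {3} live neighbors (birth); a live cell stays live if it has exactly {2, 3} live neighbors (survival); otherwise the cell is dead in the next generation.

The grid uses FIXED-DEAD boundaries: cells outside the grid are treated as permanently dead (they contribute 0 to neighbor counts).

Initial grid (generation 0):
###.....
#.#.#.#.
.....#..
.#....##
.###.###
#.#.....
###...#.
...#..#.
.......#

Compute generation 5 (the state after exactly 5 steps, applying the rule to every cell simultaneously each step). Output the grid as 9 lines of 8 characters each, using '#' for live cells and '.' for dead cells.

Simulating step by step:
Generation 0 (given above): 26 live cells
Generation 1: 27 live cells
#.##....
#.##.#..
.#...#.#
.#..#..#
#..#.#.#
#....#.#
#.##....
.##...##
........
Generation 2: 30 live cells
..###...
#..#..#.
##.#.#..
###.##.#
##...#.#
#.##....
#.##...#
.###....
........
Generation 3: 19 live cells
..###...
#....#..
...#.#..
...#.#..
.....#..
#..##.#.
#...#...
.#.#....
..#.....
Generation 4: 22 live cells
...##...
..#..#..
.....##.
.....##.
...#.##.
...##...
###.##..
.###....
..#.....
Generation 5: 18 live cells
(generation 5 grid is the final answer)

Answer: ...##...
...#.##.
....#...
.......#
...#..#.
.#....#.
#....#..
#...#...
.###....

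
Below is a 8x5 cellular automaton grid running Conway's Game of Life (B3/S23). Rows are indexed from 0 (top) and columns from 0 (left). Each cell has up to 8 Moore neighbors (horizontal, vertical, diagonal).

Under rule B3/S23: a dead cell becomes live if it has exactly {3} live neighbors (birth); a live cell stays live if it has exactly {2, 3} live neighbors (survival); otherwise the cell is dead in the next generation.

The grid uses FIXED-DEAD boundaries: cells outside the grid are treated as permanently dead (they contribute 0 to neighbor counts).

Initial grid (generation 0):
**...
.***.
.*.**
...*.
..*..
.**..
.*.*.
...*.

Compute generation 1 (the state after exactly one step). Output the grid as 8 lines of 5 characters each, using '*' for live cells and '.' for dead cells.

Simulating step by step:
Generation 0 (given above): 15 live cells
Generation 1: 16 live cells
(generation 1 grid is the final answer)

Answer: **...
...**
.*..*
...**
.***.
.*.*.
.*.*.
..*..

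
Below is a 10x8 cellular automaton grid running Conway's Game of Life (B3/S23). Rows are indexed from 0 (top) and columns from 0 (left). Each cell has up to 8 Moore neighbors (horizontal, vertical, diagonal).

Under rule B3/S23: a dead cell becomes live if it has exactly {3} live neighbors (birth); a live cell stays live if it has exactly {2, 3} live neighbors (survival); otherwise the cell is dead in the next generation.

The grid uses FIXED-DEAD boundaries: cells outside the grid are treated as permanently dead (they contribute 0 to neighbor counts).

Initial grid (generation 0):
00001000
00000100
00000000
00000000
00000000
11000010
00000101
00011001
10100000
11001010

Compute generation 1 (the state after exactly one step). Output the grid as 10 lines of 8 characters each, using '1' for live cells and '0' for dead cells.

Simulating step by step:
Generation 0 (given above): 16 live cells
Generation 1: 13 live cells
(generation 1 grid is the final answer)

Answer: 00000000
00000000
00000000
00000000
00000000
00000010
00001101
00011010
10101100
11000000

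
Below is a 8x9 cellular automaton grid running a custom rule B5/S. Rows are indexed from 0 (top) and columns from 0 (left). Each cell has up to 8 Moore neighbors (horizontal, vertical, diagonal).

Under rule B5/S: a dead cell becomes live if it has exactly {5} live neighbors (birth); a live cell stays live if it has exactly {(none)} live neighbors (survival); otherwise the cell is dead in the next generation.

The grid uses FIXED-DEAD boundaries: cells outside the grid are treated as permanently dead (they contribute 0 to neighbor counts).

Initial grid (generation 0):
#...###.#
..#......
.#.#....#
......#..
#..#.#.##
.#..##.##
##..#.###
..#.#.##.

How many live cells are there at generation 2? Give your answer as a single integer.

Answer: 0

Derivation:
Simulating step by step:
Generation 0 (given above): 30 live cells
Generation 1: 1 live cells
.........
.........
.........
.........
......#..
.........
.........
.........
Generation 2: 0 live cells
.........
.........
.........
.........
.........
.........
.........
.........
Population at generation 2: 0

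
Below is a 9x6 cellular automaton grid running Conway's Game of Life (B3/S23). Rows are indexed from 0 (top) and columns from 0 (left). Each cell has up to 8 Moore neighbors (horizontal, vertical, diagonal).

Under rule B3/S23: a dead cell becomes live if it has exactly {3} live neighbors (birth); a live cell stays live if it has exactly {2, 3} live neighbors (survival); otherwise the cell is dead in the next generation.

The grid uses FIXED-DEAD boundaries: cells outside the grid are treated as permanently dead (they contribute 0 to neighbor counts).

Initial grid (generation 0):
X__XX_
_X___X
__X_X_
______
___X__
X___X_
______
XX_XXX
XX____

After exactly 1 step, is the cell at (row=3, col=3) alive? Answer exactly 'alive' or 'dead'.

Answer: alive

Derivation:
Simulating step by step:
Generation 0 (given above): 17 live cells
Generation 1: 17 live cells
____X_
_XX__X
______
___X__
______
______
XX_X_X
XXX_X_
XXX_X_

Cell (3,3) at generation 1: 1 -> alive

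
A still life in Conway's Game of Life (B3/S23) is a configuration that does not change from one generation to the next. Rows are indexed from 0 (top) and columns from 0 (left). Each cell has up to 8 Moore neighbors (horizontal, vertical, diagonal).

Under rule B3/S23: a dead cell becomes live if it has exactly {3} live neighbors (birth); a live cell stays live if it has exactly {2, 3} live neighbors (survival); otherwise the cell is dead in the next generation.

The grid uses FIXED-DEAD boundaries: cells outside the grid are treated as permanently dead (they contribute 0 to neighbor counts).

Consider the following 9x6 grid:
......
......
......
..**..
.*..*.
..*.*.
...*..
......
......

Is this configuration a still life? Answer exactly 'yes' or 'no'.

Answer: yes

Derivation:
Compute generation 1 and compare to generation 0 (given above):
Generation 1:
......
......
......
..**..
.*..*.
..*.*.
...*..
......
......
The grids are IDENTICAL -> still life.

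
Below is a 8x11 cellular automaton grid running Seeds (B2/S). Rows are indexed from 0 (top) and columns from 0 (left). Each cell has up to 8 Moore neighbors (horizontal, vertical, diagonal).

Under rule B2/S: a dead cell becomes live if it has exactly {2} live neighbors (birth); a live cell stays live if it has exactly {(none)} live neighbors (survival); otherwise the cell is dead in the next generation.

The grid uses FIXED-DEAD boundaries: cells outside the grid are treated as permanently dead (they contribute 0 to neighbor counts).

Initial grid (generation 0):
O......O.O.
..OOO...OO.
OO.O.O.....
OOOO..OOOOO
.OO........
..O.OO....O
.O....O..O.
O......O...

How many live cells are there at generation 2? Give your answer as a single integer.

Simulating step by step:
Generation 0 (given above): 32 live cells
Generation 1: 22 live cells
.OO.O.....O
.....OOO..O
...........
.....O.....
...........
O.....O..O.
O.OOO..OO.O
.O....O.O..
Generation 2: 19 live cells
...O...O.O.
.OOOO....O.
....O..O...
...........
.....OO....
..O.OO....O
...........
O...OO.....
Population at generation 2: 19

Answer: 19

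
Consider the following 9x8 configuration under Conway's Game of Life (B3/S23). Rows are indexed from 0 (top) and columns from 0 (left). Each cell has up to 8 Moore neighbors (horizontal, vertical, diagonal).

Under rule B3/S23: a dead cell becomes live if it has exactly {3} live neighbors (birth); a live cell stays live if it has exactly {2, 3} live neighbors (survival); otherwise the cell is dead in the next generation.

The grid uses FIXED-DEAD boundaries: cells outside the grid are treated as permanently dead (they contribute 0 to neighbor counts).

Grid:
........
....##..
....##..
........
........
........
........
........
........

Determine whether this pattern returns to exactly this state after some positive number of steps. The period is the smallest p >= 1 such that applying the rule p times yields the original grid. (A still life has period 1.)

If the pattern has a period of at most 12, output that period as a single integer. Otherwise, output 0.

Answer: 1

Derivation:
Simulating and comparing each generation to the original:
Gen 0 (original, given above): 4 live cells
Gen 1: 4 live cells, MATCHES original -> period = 1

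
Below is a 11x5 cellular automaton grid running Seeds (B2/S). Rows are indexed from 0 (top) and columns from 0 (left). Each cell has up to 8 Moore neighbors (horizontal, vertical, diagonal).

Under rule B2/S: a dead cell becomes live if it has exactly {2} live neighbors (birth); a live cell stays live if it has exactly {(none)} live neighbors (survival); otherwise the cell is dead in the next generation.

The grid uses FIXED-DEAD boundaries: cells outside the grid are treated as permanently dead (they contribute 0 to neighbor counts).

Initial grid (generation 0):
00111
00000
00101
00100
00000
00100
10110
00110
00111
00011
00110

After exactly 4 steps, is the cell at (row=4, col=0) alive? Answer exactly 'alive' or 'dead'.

Simulating step by step:
Generation 0 (given above): 19 live cells
Generation 1: 9 live cells
00000
01000
01000
01000
01110
00000
00001
00000
01000
01000
00000
Generation 2: 10 live cells
00000
10100
00000
00010
10000
01001
00000
00000
10100
10100
00000
Generation 3: 14 live cells
01000
01000
01110
00000
01111
10000
00000
01000
00010
00010
01000
Generation 4: 13 live cells
10100
00010
10000
10000
10000
00001
11000
00100
00001
00001
00100

Cell (4,0) at generation 4: 1 -> alive

Answer: alive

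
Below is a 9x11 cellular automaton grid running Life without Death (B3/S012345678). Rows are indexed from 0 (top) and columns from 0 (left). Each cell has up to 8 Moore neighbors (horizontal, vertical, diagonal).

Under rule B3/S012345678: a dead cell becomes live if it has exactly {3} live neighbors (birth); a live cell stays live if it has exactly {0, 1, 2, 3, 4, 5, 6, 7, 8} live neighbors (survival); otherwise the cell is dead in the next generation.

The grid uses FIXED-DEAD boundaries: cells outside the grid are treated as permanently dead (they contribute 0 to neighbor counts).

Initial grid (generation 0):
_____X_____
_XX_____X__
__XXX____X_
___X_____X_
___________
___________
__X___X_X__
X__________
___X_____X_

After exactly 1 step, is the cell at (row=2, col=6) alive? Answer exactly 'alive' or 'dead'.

Simulating step by step:
Generation 0 (given above): 16 live cells
Generation 1: 21 live cells
_____X_____
_XX_X___X__
_XXXX___XX_
__XXX____X_
___________
___________
__X___X_X__
X__________
___X_____X_

Cell (2,6) at generation 1: 0 -> dead

Answer: dead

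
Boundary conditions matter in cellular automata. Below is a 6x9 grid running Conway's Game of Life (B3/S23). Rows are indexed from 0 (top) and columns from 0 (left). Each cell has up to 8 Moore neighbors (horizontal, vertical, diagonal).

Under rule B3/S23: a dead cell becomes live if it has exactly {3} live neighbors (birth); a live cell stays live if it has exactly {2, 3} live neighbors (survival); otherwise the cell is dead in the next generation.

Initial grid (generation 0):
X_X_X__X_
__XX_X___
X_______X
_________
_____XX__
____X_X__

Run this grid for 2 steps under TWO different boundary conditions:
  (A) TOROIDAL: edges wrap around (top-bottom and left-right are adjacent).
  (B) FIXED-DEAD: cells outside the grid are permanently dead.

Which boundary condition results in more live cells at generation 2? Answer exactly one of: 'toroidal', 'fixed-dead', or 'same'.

Under TOROIDAL boundary, generation 2:
_X____XX_
__X_XX___
___X_____
_________
____XXXX_
__XXX__X_
Population = 15

Under FIXED-DEAD boundary, generation 2:
_XX_X____
_XX_X____
___X_____
_________
_____XX__
_____XX__
Population = 11

Comparison: toroidal=15, fixed-dead=11 -> toroidal

Answer: toroidal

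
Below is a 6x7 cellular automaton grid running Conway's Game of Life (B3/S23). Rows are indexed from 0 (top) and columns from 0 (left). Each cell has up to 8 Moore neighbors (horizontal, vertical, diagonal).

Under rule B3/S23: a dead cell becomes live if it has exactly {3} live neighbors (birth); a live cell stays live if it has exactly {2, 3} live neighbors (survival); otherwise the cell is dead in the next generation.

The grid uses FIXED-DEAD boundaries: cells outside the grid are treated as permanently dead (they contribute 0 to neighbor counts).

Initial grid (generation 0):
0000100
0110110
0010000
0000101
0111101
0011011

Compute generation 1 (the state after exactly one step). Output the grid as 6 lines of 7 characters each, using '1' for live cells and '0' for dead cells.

Answer: 0001110
0110110
0110100
0100100
0100001
0100011

Derivation:
Simulating step by step:
Generation 0 (given above): 17 live cells
Generation 1: 17 live cells
(generation 1 grid is the final answer)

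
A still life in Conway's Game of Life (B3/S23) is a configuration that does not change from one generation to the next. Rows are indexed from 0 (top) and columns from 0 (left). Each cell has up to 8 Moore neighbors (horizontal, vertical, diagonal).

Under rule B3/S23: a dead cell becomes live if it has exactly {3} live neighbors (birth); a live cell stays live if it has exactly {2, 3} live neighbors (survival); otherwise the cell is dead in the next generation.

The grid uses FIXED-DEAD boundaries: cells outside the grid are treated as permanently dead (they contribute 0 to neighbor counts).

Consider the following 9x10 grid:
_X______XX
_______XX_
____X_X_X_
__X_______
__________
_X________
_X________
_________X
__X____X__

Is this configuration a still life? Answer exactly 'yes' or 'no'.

Answer: no

Derivation:
Compute generation 1 and compare to generation 0 (given above):
Generation 1:
_______XXX
__________
________X_
__________
__________
__________
__________
__________
__________
Cell (0,1) differs: gen0=1 vs gen1=0 -> NOT a still life.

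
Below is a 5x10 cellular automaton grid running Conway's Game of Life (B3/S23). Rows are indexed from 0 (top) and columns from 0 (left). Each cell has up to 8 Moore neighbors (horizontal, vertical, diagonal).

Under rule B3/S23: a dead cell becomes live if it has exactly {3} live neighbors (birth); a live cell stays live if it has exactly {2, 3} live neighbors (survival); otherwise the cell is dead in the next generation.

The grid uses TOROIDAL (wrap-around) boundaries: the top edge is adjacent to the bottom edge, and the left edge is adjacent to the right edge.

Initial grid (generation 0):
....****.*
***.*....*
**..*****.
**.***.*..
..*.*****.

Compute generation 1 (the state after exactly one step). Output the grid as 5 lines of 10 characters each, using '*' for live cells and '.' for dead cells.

Simulating step by step:
Generation 0 (given above): 29 live cells
Generation 1: 10 live cells
(generation 1 grid is the final answer)

Answer: ..*......*
..*.......
.......**.
*.........
***......*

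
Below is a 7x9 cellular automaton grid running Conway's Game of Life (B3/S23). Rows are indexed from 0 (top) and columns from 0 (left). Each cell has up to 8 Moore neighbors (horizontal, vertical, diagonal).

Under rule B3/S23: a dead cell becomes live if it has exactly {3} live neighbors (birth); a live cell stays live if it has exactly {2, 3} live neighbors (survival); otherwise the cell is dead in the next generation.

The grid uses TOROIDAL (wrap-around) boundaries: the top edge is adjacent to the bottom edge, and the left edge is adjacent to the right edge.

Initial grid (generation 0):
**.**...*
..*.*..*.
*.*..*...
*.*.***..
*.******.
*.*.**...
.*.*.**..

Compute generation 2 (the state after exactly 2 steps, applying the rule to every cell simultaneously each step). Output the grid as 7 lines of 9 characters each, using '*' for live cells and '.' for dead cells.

Simulating step by step:
Generation 0 (given above): 31 live cells
Generation 1: 21 live cells
**....***
..*.**...
..*.....*
*.*....*.
*.*....*.
*......**
......*.*
Generation 2: 22 live cells
(generation 2 grid is the final answer)

Answer: **....*.*
..**.**..
..*.....*
*.**...*.
*.....**.
**....*..
.*....*..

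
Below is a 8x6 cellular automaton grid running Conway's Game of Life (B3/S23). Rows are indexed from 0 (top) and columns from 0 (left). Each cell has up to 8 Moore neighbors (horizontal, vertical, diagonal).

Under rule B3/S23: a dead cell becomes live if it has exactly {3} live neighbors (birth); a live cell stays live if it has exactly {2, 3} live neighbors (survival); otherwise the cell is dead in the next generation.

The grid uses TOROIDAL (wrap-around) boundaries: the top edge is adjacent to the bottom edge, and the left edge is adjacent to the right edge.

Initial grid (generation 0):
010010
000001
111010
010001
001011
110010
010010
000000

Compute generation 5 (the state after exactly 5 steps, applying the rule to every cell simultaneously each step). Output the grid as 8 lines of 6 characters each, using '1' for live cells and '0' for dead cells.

Simulating step by step:
Generation 0 (given above): 17 live cells
Generation 1: 17 live cells
000000
001111
011010
000000
001110
111010
110001
000000
Generation 2: 19 live cells
000110
011011
011011
010010
001011
000010
001001
100000
Generation 3: 14 live cells
111110
010000
000000
010000
000011
000010
000001
000111
Generation 4: 11 live cells
110000
110100
000000
000000
000011
000010
000101
010000
Generation 5: 9 live cells
(generation 5 grid is the final answer)

Answer: 000000
111000
000000
000000
000011
000100
000010
011000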